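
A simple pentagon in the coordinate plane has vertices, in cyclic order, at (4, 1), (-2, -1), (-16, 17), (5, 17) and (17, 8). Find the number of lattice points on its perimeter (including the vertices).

29

The number of boundary lattice points is Σ gcd(|Δx|,|Δy|) = gcd(6,2) + gcd(14,18) + gcd(21,0) + gcd(12,9) + gcd(13,7) = 2+2+21+3+1 = 29.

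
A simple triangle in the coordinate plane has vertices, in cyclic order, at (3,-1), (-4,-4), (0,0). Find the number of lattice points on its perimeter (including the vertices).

The number of boundary lattice points is Σ gcd(|Δx|,|Δy|) = gcd(7,3) + gcd(4,4) + gcd(3,1) = 1+4+1 = 6.

6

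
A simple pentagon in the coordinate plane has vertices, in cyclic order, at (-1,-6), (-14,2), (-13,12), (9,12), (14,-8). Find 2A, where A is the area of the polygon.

Using the shoelace formula, 2A = |[(-1)·2 − (-14)·(-6)] + [(-14)·12 − (-13)·2] + [(-13)·12 − 9·12] + [9·(-8) − 14·12] + [14·(-6) − (-1)·(-8)]| = 824, so the area is 412.

824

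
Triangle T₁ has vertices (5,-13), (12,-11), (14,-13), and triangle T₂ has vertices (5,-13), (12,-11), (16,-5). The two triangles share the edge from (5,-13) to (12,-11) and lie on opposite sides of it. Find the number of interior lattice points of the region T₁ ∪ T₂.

The union is the simple quadrilateral with vertices (5,-13), (14,-13), (12,-11), (16,-5) in order.
The shoelace formula gives twice the area as |[5·(-13) − 14·(-13)] + [14·(-11) − 12·(-13)] + [12·(-5) − 16·(-11)] + [16·(-13) − 5·(-5)]| = 52, so the area is 26.
The number of boundary lattice points is Σ gcd(|Δx|,|Δy|) = gcd(9,0) + gcd(2,2) + gcd(4,6) + gcd(11,8) = 9+2+2+1 = 14.
By Pick's theorem I = A − B/2 + 1 = 26 − 14/2 + 1 = 20.

20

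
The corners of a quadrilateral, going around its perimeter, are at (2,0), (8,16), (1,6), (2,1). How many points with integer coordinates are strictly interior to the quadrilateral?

24

By the shoelace formula, twice the signed area is |(2·16 − 8·0) + (8·6 − 1·16) + (1·1 − 2·6) + (2·0 − 2·1)| = 51, so the area is 25.5.
Summing gcd(|Δx|,|Δy|) over the edges gives the boundary count: gcd(6,16) + gcd(7,10) + gcd(1,5) + gcd(0,1) = 2+1+1+1 = 5.
By Pick's theorem A = I + B/2 − 1, so I = 25.5 − 5/2 + 1 = 24.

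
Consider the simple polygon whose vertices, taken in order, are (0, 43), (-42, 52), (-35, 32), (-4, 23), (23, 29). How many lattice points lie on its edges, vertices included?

Summing gcd(|Δx|,|Δy|) over the edges gives the boundary count: gcd(42,9) + gcd(7,20) + gcd(31,9) + gcd(27,6) + gcd(23,14) = 3+1+1+3+1 = 9.

9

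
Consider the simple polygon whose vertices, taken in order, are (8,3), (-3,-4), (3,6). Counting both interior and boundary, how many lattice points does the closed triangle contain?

Using the shoelace formula, 2A = |(8·(-4) − (-3)·3) + ((-3)·6 − 3·(-4)) + (3·3 − 8·6)| = 68, so the area is 34.
Summing gcd(|Δx|,|Δy|) over the edges gives the boundary count: gcd(11,7) + gcd(6,10) + gcd(5,3) = 1+2+1 = 4.
Pick's theorem gives I = A − B/2 + 1 = 34 − 4/2 + 1 = 33, so the closed region contains I + B = 33 + 4 = 37 lattice points.

37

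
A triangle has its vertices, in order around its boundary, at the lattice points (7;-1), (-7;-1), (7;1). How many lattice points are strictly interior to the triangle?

Using the shoelace formula, 2A = |(7·(-1) − (-7)·(-1)) + ((-7)·1 − 7·(-1)) + (7·(-1) − 7·1)| = 28, so the area is 14.
The number of boundary lattice points is Σ gcd(|Δx|,|Δy|) = gcd(14,0) + gcd(14,2) + gcd(0,2) = 14+2+2 = 18.
Pick's theorem gives I = A − B/2 + 1 = 14 − 18/2 + 1 = 6.

6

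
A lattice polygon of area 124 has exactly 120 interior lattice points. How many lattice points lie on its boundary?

10

Pick's theorem gives A = I + B/2 − 1, so B = 2(A − I + 1) = 2(124 − 120 + 1) = 10.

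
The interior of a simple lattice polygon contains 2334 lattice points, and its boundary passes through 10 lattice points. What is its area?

2338

By Pick's theorem, A = I + B/2 − 1 = 2334 + 10/2 − 1 = 2338.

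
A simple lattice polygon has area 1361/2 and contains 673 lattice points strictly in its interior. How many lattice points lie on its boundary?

17

Pick's theorem gives A = I + B/2 − 1, so B = 2(A − I + 1) = 2(1361/2 − 673 + 1) = 17.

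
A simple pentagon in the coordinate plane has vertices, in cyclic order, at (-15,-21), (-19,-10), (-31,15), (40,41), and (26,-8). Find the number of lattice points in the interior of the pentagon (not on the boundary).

The shoelace formula gives twice the area as |((-15)·(-10) − (-19)·(-21)) + ((-19)·15 − (-31)·(-10)) + ((-31)·41 − 40·15) + (40·(-8) − 26·41) + (26·(-21) − (-15)·(-8))| = 4767, so the area is 4767/2.
The number of boundary lattice points is Σ gcd(|Δx|,|Δy|) = gcd(4,11) + gcd(12,25) + gcd(71,26) + gcd(14,49) + gcd(41,13) = 1+1+1+7+1 = 11.
Pick's theorem gives I = A − B/2 + 1 = 4767/2 − 11/2 + 1 = 2379.

2379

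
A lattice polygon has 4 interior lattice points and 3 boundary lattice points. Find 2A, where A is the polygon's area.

Pick's theorem states A = I + B/2 − 1, so A = 4 + 3/2 − 1 = 9/2.
Hence 2A = 9.

9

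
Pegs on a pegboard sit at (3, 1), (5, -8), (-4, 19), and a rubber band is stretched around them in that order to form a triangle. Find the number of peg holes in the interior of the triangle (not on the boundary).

Using the shoelace formula, 2A = |[3·(-8) − 5·1] + [5·19 − (-4)·(-8)] + [(-4)·1 − 3·19]| = 27, so the area is 27/2.
The number of boundary lattice points is Σ gcd(|Δx|,|Δy|) = gcd(2,9) + gcd(9,27) + gcd(7,18) = 1+9+1 = 11.
By Pick's theorem A = I + B/2 − 1, so I = 27/2 − 11/2 + 1 = 9.

9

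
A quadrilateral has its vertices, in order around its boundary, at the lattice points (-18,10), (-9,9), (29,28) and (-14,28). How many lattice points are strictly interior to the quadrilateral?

By the shoelace formula, twice the signed area is |[(-18)·9 − (-9)·10] + [(-9)·28 − 29·9] + [29·28 − (-14)·28] + [(-14)·10 − (-18)·28]| = 983, so the area is 983/2.
Summing gcd(|Δx|,|Δy|) over the edges gives the boundary count: gcd(9,1) + gcd(38,19) + gcd(43,0) + gcd(4,18) = 1+19+43+2 = 65.
By Pick's theorem A = I + B/2 − 1, so I = 983/2 − 65/2 + 1 = 460.

460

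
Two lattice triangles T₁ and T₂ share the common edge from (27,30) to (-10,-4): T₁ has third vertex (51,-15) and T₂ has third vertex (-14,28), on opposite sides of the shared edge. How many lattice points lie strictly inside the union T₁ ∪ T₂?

1897

The union is the simple quadrilateral with vertices (27,30), (51,-15), (-10,-4), (-14,28) in order.
By the shoelace formula, twice the signed area is |[27·(-15) − 51·30] + [51·(-4) − (-10)·(-15)] + [(-10)·28 − (-14)·(-4)] + [(-14)·30 − 27·28]| = 3801, so the area is 3801/2.
The number of boundary lattice points is Σ gcd(|Δx|,|Δy|) = gcd(24,45) + gcd(61,11) + gcd(4,32) + gcd(41,2) = 3+1+4+1 = 9.
By Pick's theorem I = A − B/2 + 1 = 3801/2 − 9/2 + 1 = 1897.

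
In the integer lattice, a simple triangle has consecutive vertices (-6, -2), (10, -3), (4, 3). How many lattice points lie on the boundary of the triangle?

The number of boundary lattice points is Σ gcd(|Δx|,|Δy|) = gcd(16,1) + gcd(6,6) + gcd(10,5) = 1+6+5 = 12.

12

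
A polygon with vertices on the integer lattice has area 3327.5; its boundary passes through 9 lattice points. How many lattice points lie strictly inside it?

Pick's theorem A = I + B/2 − 1 rearranges to I = A − B/2 + 1 = 3327.5 − 9/2 + 1 = 3324.

3324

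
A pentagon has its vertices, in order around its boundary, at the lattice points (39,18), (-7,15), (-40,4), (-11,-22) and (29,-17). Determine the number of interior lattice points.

The shoelace formula gives twice the area as |(39·15 − (-7)·18) + ((-7)·4 − (-40)·15) + ((-40)·(-22) − (-11)·4) + ((-11)·(-17) − 29·(-22)) + (29·18 − 39·(-17))| = 4217, so the area is 2108.5.
Summing gcd(|Δx|,|Δy|) over the edges gives the boundary count: gcd(46,3) + gcd(33,11) + gcd(29,26) + gcd(40,5) + gcd(10,35) = 1+11+1+5+5 = 23.
Pick's theorem gives I = A − B/2 + 1 = 2108.5 − 23/2 + 1 = 2098.

2098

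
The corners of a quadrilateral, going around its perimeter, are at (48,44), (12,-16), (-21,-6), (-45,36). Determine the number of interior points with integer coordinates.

3210

The shoelace formula gives twice the area as |(48·(-16) − 12·44) + (12·(-6) − (-21)·(-16)) + ((-21)·36 − (-45)·(-6)) + ((-45)·44 − 48·36)| = 6438, so the area is 3219.
Along each edge there are gcd(|Δx|,|Δy|)+1 lattice points, so counting each shared vertex once the boundary has gcd(36,60) + gcd(33,10) + gcd(24,42) + gcd(93,8) = 12+1+6+1 = 20.
Pick's theorem gives I = A − B/2 + 1 = 3219 − 20/2 + 1 = 3210.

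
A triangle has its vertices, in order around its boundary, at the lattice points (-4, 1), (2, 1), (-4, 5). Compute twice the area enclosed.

24

Using the shoelace formula, 2A = |[(-4)·1 − 2·1] + [2·5 − (-4)·1] + [(-4)·1 − (-4)·5]| = 24, so the area is 12.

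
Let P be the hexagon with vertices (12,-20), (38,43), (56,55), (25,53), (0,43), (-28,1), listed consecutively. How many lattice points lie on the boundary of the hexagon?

Along each edge there are gcd(|Δx|,|Δy|)+1 lattice points, so counting each shared vertex once the boundary has gcd(26,63) + gcd(18,12) + gcd(31,2) + gcd(25,10) + gcd(28,42) + gcd(40,21) = 1+6+1+5+14+1 = 28.

28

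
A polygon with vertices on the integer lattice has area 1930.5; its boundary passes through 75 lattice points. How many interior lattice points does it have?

1894

Pick's theorem A = I + B/2 − 1 rearranges to I = A − B/2 + 1 = 1930.5 − 75/2 + 1 = 1894.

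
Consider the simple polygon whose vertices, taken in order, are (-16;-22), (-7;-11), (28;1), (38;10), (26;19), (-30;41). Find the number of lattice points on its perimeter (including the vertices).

15

Along each edge there are gcd(|Δx|,|Δy|)+1 lattice points, so counting each shared vertex once the boundary has gcd(9,11) + gcd(35,12) + gcd(10,9) + gcd(12,9) + gcd(56,22) + gcd(14,63) = 1+1+1+3+2+7 = 15.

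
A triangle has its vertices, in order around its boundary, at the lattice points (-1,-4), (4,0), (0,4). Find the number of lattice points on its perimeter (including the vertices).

The number of boundary lattice points is Σ gcd(|Δx|,|Δy|) = gcd(5,4) + gcd(4,4) + gcd(1,8) = 1+4+1 = 6.

6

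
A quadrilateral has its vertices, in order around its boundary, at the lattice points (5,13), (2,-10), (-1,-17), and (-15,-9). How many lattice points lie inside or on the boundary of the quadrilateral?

Using the shoelace formula, 2A = |[5·(-10) − 2·13] + [2·(-17) − (-1)·(-10)] + [(-1)·(-9) − (-15)·(-17)] + [(-15)·13 − 5·(-9)]| = 516, so the area is 258.
Summing gcd(|Δx|,|Δy|) over the edges gives the boundary count: gcd(3,23) + gcd(3,7) + gcd(14,8) + gcd(20,22) = 1+1+2+2 = 6.
Pick's theorem gives I = A − B/2 + 1 = 258 − 6/2 + 1 = 256, so the closed region contains I + B = 256 + 6 = 262 lattice points.

262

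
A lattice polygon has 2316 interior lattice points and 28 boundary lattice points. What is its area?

Pick's theorem states A = I + B/2 − 1, so A = 2316 + 28/2 − 1 = 2329.

2329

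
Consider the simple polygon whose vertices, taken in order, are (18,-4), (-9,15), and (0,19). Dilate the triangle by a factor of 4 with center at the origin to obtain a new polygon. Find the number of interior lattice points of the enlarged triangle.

By the shoelace formula, twice the signed area is |[18·15 − (-9)·(-4)] + [(-9)·19 − 0·15] + [0·(-4) − 18·19]| = 279, so the area is 139.5.
The number of boundary lattice points is Σ gcd(|Δx|,|Δy|) = gcd(27,19) + gcd(9,4) + gcd(18,23) = 1+1+1 = 3.
Scaling by 4 multiplies the area by 4² = 16 (so the new area is 2232) and multiplies the boundary lattice-point count by 4, giving 12.
By Pick's theorem, the interior count of the dilated polygon is 2232 − 12/2 + 1 = 2227.

2227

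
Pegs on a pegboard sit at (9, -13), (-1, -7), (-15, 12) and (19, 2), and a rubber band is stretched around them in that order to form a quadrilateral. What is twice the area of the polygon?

Using the shoelace formula, 2A = |(9·(-7) − (-1)·(-13)) + ((-1)·12 − (-15)·(-7)) + ((-15)·2 − 19·12) + (19·(-13) − 9·2)| = 716, so the area is 358.

716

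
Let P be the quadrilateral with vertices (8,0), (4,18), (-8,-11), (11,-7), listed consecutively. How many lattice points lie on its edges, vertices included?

The number of boundary lattice points is Σ gcd(|Δx|,|Δy|) = gcd(4,18) + gcd(12,29) + gcd(19,4) + gcd(3,7) = 2+1+1+1 = 5.

5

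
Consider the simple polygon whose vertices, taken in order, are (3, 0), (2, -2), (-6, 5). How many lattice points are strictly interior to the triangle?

11

By the shoelace formula, twice the signed area is |(3·(-2) − 2·0) + (2·5 − (-6)·(-2)) + ((-6)·0 − 3·5)| = 23, so the area is 11.5.
Along each edge there are gcd(|Δx|,|Δy|)+1 lattice points, so counting each shared vertex once the boundary has gcd(1,2) + gcd(8,7) + gcd(9,5) = 1+1+1 = 3.
Pick's theorem gives I = A − B/2 + 1 = 11.5 − 3/2 + 1 = 11.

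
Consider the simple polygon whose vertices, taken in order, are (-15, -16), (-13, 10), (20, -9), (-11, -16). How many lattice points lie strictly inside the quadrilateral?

The shoelace formula gives twice the area as |[(-15)·10 − (-13)·(-16)] + [(-13)·(-9) − 20·10] + [20·(-16) − (-11)·(-9)] + [(-11)·(-16) − (-15)·(-16)]| = 924, so the area is 462.
The number of boundary lattice points is Σ gcd(|Δx|,|Δy|) = gcd(2,26) + gcd(33,19) + gcd(31,7) + gcd(4,0) = 2+1+1+4 = 8.
By Pick's theorem A = I + B/2 − 1, so I = 462 − 8/2 + 1 = 459.

459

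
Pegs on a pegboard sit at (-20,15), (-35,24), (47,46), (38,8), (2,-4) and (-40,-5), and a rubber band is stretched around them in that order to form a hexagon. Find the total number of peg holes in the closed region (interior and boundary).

2572

Using the shoelace formula, 2A = |((-20)·24 − (-35)·15) + ((-35)·46 − 47·24) + (47·8 − 38·46) + (38·(-4) − 2·8) + (2·(-5) − (-40)·(-4)) + ((-40)·15 − (-20)·(-5))| = 5103, so the area is 2551.5.
Along each edge there are gcd(|Δx|,|Δy|)+1 lattice points, so counting each shared vertex once the boundary has gcd(15,9) + gcd(82,22) + gcd(9,38) + gcd(36,12) + gcd(42,1) + gcd(20,20) = 3+2+1+12+1+20 = 39.
Pick's theorem gives I = A − B/2 + 1 = 2551.5 − 39/2 + 1 = 2533, so the closed region contains I + B = 2533 + 39 = 2572 lattice points.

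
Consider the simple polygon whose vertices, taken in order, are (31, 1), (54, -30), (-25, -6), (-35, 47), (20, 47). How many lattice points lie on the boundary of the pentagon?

The number of boundary lattice points is Σ gcd(|Δx|,|Δy|) = gcd(23,31) + gcd(79,24) + gcd(10,53) + gcd(55,0) + gcd(11,46) = 1+1+1+55+1 = 59.

59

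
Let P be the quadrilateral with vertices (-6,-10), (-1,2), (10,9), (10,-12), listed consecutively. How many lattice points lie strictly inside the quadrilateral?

205

By the shoelace formula, twice the signed area is |((-6)·2 − (-1)·(-10)) + ((-1)·9 − 10·2) + (10·(-12) − 10·9) + (10·(-10) − (-6)·(-12))| = 433, so the area is 433/2.
Along each edge there are gcd(|Δx|,|Δy|)+1 lattice points, so counting each shared vertex once the boundary has gcd(5,12) + gcd(11,7) + gcd(0,21) + gcd(16,2) = 1+1+21+2 = 25.
Pick's theorem gives I = A − B/2 + 1 = 433/2 − 25/2 + 1 = 205.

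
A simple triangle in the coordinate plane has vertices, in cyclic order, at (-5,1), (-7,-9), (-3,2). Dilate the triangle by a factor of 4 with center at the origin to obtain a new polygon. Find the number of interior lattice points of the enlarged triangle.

137

By the shoelace formula, twice the signed area is |((-5)·(-9) − (-7)·1) + ((-7)·2 − (-3)·(-9)) + ((-3)·1 − (-5)·2)| = 18, so the area is 9.
Along each edge there are gcd(|Δx|,|Δy|)+1 lattice points, so counting each shared vertex once the boundary has gcd(2,10) + gcd(4,11) + gcd(2,1) = 2+1+1 = 4.
Scaling by 4 multiplies the area by 4² = 16 (so the new area is 144) and multiplies the boundary lattice-point count by 4, giving 16.
By Pick's theorem, the interior count of the dilated polygon is 144 − 16/2 + 1 = 137.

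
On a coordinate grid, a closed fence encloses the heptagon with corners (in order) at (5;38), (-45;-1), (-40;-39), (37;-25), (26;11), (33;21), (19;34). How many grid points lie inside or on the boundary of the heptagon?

Using the shoelace formula, 2A = |[5·(-1) − (-45)·38] + [(-45)·(-39) − (-40)·(-1)] + [(-40)·(-25) − 37·(-39)] + [37·11 − 26·(-25)] + [26·21 − 33·11] + [33·34 − 19·21] + [19·38 − 5·34]| = 8378, so the area is 4189.
Summing gcd(|Δx|,|Δy|) over the edges gives the boundary count: gcd(50,39) + gcd(5,38) + gcd(77,14) + gcd(11,36) + gcd(7,10) + gcd(14,13) + gcd(14,4) = 1+1+7+1+1+1+2 = 14.
Pick's theorem gives I = A − B/2 + 1 = 4189 − 14/2 + 1 = 4183, so the closed region contains I + B = 4183 + 14 = 4197 lattice points.

4197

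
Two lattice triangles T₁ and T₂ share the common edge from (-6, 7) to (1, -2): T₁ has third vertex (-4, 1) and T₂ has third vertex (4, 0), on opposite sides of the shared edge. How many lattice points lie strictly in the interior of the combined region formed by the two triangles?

31

The union is the simple quadrilateral with vertices (-6, 7), (-4, 1), (1, -2), (4, 0) in order.
The shoelace formula gives twice the area as |((-6)·1 − (-4)·7) + ((-4)·(-2) − 1·1) + (1·0 − 4·(-2)) + (4·7 − (-6)·0)| = 65, so the area is 32.5.
Along each edge there are gcd(|Δx|,|Δy|)+1 lattice points, so counting each shared vertex once the boundary has gcd(2,6) + gcd(5,3) + gcd(3,2) + gcd(10,7) = 2+1+1+1 = 5.
By Pick's theorem I = A − B/2 + 1 = 32.5 − 5/2 + 1 = 31.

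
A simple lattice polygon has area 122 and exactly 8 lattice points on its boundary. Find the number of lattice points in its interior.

119

From Pick's theorem, I = A − B/2 + 1 = 122 − 8/2 + 1 = 119.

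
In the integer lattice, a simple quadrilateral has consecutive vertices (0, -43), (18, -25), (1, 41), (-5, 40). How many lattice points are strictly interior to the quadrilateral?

989

The shoelace formula gives twice the area as |[0·(-25) − 18·(-43)] + [18·41 − 1·(-25)] + [1·40 − (-5)·41] + [(-5)·(-43) − 0·40]| = 1997, so the area is 1997/2.
Summing gcd(|Δx|,|Δy|) over the edges gives the boundary count: gcd(18,18) + gcd(17,66) + gcd(6,1) + gcd(5,83) = 18+1+1+1 = 21.
Pick's theorem gives I = A − B/2 + 1 = 1997/2 − 21/2 + 1 = 989.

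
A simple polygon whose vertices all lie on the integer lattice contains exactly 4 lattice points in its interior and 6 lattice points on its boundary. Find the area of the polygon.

6

Pick's theorem states A = I + B/2 − 1, so A = 4 + 6/2 − 1 = 6.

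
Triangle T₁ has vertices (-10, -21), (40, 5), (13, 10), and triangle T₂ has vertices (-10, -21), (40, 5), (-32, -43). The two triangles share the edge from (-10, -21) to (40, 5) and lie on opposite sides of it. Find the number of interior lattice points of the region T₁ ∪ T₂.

The union is the simple quadrilateral with vertices (-10, -21), (13, 10), (40, 5), (-32, -43) in order.
The shoelace formula gives twice the area as |((-10)·10 − 13·(-21)) + (13·5 − 40·10) + (40·(-43) − (-32)·5) + ((-32)·(-21) − (-10)·(-43))| = 1480, so the area is 740.
The number of boundary lattice points is Σ gcd(|Δx|,|Δy|) = gcd(23,31) + gcd(27,5) + gcd(72,48) + gcd(22,22) = 1+1+24+22 = 48.
By Pick's theorem I = A − B/2 + 1 = 740 − 48/2 + 1 = 717.

717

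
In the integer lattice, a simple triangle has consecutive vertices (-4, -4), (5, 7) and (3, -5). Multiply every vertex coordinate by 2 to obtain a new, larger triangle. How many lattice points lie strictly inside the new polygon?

169

The shoelace formula gives twice the area as |[(-4)·7 − 5·(-4)] + [5·(-5) − 3·7] + [3·(-4) − (-4)·(-5)]| = 86, so the area is 43.
Along each edge there are gcd(|Δx|,|Δy|)+1 lattice points, so counting each shared vertex once the boundary has gcd(9,11) + gcd(2,12) + gcd(7,1) = 1+2+1 = 4.
Scaling by 2 multiplies the area by 2² = 4 (so the new area is 172) and multiplies the boundary lattice-point count by 2, giving 8.
By Pick's theorem, the interior count of the dilated polygon is 172 − 8/2 + 1 = 169.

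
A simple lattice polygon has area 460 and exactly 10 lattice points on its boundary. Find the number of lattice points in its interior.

456

From Pick's theorem, I = A − B/2 + 1 = 460 − 10/2 + 1 = 456.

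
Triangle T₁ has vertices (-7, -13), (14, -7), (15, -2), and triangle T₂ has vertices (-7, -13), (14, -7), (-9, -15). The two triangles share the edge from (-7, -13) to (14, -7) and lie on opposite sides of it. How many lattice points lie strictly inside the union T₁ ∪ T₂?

58

The union is the simple quadrilateral with vertices (-7, -13), (15, -2), (14, -7), (-9, -15) in order.
The shoelace formula gives twice the area as |[(-7)·(-2) − 15·(-13)] + [15·(-7) − 14·(-2)] + [14·(-15) − (-9)·(-7)] + [(-9)·(-13) − (-7)·(-15)]| = 129, so the area is 64.5.
The number of boundary lattice points is Σ gcd(|Δx|,|Δy|) = gcd(22,11) + gcd(1,5) + gcd(23,8) + gcd(2,2) = 11+1+1+2 = 15.
By Pick's theorem I = A − B/2 + 1 = 64.5 − 15/2 + 1 = 58.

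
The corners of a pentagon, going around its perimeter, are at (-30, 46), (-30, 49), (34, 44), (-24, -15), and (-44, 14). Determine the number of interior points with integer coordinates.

The shoelace formula gives twice the area as |[(-30)·49 − (-30)·46] + [(-30)·44 − 34·49] + [34·(-15) − (-24)·44] + [(-24)·14 − (-44)·(-15)] + [(-44)·46 − (-30)·14]| = 5130, so the area is 2565.
Summing gcd(|Δx|,|Δy|) over the edges gives the boundary count: gcd(0,3) + gcd(64,5) + gcd(58,59) + gcd(20,29) + gcd(14,32) = 3+1+1+1+2 = 8.
By Pick's theorem A = I + B/2 − 1, so I = 2565 − 8/2 + 1 = 2562.

2562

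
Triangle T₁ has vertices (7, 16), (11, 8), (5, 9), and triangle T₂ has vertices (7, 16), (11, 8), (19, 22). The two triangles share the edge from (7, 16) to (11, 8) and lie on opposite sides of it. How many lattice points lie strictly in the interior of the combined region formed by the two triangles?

78

The union is the simple quadrilateral with vertices (7, 16), (5, 9), (11, 8), (19, 22) in order.
Using the shoelace formula, 2A = |[7·9 − 5·16] + [5·8 − 11·9] + [11·22 − 19·8] + [19·16 − 7·22]| = 164, so the area is 82.
The number of boundary lattice points is Σ gcd(|Δx|,|Δy|) = gcd(2,7) + gcd(6,1) + gcd(8,14) + gcd(12,6) = 1+1+2+6 = 10.
By Pick's theorem I = A − B/2 + 1 = 82 − 10/2 + 1 = 78.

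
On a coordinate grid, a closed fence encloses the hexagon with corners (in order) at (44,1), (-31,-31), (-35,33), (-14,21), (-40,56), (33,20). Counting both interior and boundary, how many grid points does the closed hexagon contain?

3583

The shoelace formula gives twice the area as |(44·(-31) − (-31)·1) + ((-31)·33 − (-35)·(-31)) + ((-35)·21 − (-14)·33) + ((-14)·56 − (-40)·21) + ((-40)·20 − 33·56) + (33·1 − 44·20)| = 7153, so the area is 7153/2.
The number of boundary lattice points is Σ gcd(|Δx|,|Δy|) = gcd(75,32) + gcd(4,64) + gcd(21,12) + gcd(26,35) + gcd(73,36) + gcd(11,19) = 1+4+3+1+1+1 = 11.
Pick's theorem gives I = A − B/2 + 1 = 7153/2 − 11/2 + 1 = 3572, so the closed region contains I + B = 3572 + 11 = 3583 lattice points.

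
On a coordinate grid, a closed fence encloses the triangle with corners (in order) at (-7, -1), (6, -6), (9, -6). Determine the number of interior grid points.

6

By the shoelace formula, twice the signed area is |[(-7)·(-6) − 6·(-1)] + [6·(-6) − 9·(-6)] + [9·(-1) − (-7)·(-6)]| = 15, so the area is 7.5.
The number of boundary lattice points is Σ gcd(|Δx|,|Δy|) = gcd(13,5) + gcd(3,0) + gcd(16,5) = 1+3+1 = 5.
Pick's theorem gives I = A − B/2 + 1 = 7.5 − 5/2 + 1 = 6.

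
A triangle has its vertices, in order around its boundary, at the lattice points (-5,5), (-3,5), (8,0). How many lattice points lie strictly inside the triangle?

By the shoelace formula, twice the signed area is |[(-5)·5 − (-3)·5] + [(-3)·0 − 8·5] + [8·5 − (-5)·0]| = 10, so the area is 5.
Along each edge there are gcd(|Δx|,|Δy|)+1 lattice points, so counting each shared vertex once the boundary has gcd(2,0) + gcd(11,5) + gcd(13,5) = 2+1+1 = 4.
By Pick's theorem A = I + B/2 − 1, so I = 5 − 4/2 + 1 = 4.

4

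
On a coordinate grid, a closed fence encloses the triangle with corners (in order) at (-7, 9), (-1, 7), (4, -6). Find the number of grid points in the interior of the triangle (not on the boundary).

Using the shoelace formula, 2A = |((-7)·7 − (-1)·9) + ((-1)·(-6) − 4·7) + (4·9 − (-7)·(-6))| = 68, so the area is 34.
The number of boundary lattice points is Σ gcd(|Δx|,|Δy|) = gcd(6,2) + gcd(5,13) + gcd(11,15) = 2+1+1 = 4.
Pick's theorem gives I = A − B/2 + 1 = 34 − 4/2 + 1 = 33.

33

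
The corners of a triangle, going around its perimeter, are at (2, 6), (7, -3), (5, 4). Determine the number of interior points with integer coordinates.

8

The shoelace formula gives twice the area as |(2·(-3) − 7·6) + (7·4 − 5·(-3)) + (5·6 − 2·4)| = 17, so the area is 17/2.
The number of boundary lattice points is Σ gcd(|Δx|,|Δy|) = gcd(5,9) + gcd(2,7) + gcd(3,2) = 1+1+1 = 3.
By Pick's theorem A = I + B/2 − 1, so I = 17/2 − 3/2 + 1 = 8.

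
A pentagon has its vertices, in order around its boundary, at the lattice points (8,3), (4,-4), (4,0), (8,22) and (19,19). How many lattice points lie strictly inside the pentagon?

147

By the shoelace formula, twice the signed area is |(8·(-4) − 4·3) + (4·0 − 4·(-4)) + (4·22 − 8·0) + (8·19 − 19·22) + (19·3 − 8·19)| = 301, so the area is 301/2.
Along each edge there are gcd(|Δx|,|Δy|)+1 lattice points, so counting each shared vertex once the boundary has gcd(4,7) + gcd(0,4) + gcd(4,22) + gcd(11,3) + gcd(11,16) = 1+4+2+1+1 = 9.
Pick's theorem gives I = A − B/2 + 1 = 301/2 − 9/2 + 1 = 147.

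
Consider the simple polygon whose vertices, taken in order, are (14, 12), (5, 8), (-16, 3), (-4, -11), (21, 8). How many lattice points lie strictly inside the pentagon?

The shoelace formula gives twice the area as |(14·8 − 5·12) + (5·3 − (-16)·8) + ((-16)·(-11) − (-4)·3) + ((-4)·8 − 21·(-11)) + (21·12 − 14·8)| = 722, so the area is 361.
Along each edge there are gcd(|Δx|,|Δy|)+1 lattice points, so counting each shared vertex once the boundary has gcd(9,4) + gcd(21,5) + gcd(12,14) + gcd(25,19) + gcd(7,4) = 1+1+2+1+1 = 6.
Pick's theorem gives I = A − B/2 + 1 = 361 − 6/2 + 1 = 359.

359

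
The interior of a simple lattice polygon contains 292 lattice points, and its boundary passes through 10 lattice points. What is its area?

By Pick's theorem, A = I + B/2 − 1 = 292 + 10/2 − 1 = 296.

296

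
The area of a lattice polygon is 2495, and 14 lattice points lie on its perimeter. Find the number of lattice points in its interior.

2489

Pick's theorem A = I + B/2 − 1 rearranges to I = A − B/2 + 1 = 2495 − 14/2 + 1 = 2489.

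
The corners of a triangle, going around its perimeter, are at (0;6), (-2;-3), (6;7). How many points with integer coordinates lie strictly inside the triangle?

Using the shoelace formula, 2A = |[0·(-3) − (-2)·6] + [(-2)·7 − 6·(-3)] + [6·6 − 0·7]| = 52, so the area is 26.
The number of boundary lattice points is Σ gcd(|Δx|,|Δy|) = gcd(2,9) + gcd(8,10) + gcd(6,1) = 1+2+1 = 4.
Pick's theorem gives I = A − B/2 + 1 = 26 − 4/2 + 1 = 25.

25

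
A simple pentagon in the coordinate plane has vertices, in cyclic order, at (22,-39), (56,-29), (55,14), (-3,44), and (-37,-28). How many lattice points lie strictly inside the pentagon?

Using the shoelace formula, 2A = |(22·(-29) − 56·(-39)) + (56·14 − 55·(-29)) + (55·44 − (-3)·14) + ((-3)·(-28) − (-37)·44) + ((-37)·(-39) − 22·(-28))| = 10158, so the area is 5079.
The number of boundary lattice points is Σ gcd(|Δx|,|Δy|) = gcd(34,10) + gcd(1,43) + gcd(58,30) + gcd(34,72) + gcd(59,11) = 2+1+2+2+1 = 8.
By Pick's theorem A = I + B/2 − 1, so I = 5079 − 8/2 + 1 = 5076.

5076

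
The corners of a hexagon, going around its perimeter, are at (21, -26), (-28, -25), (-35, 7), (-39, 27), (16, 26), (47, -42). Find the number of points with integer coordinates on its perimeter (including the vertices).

10

Summing gcd(|Δx|,|Δy|) over the edges gives the boundary count: gcd(49,1) + gcd(7,32) + gcd(4,20) + gcd(55,1) + gcd(31,68) + gcd(26,16) = 1+1+4+1+1+2 = 10.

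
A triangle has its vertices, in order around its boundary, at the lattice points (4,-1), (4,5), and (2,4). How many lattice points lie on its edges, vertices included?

The number of boundary lattice points is Σ gcd(|Δx|,|Δy|) = gcd(0,6) + gcd(2,1) + gcd(2,5) = 6+1+1 = 8.

8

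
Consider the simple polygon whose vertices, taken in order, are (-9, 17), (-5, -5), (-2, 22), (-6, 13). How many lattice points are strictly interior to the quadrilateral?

Using the shoelace formula, 2A = |[(-9)·(-5) − (-5)·17] + [(-5)·22 − (-2)·(-5)] + [(-2)·13 − (-6)·22] + [(-6)·17 − (-9)·13]| = 131, so the area is 131/2.
Along each edge there are gcd(|Δx|,|Δy|)+1 lattice points, so counting each shared vertex once the boundary has gcd(4,22) + gcd(3,27) + gcd(4,9) + gcd(3,4) = 2+3+1+1 = 7.
Pick's theorem gives I = A − B/2 + 1 = 131/2 − 7/2 + 1 = 63.

63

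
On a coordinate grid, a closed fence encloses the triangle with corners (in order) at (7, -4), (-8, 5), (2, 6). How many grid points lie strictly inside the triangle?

49

The shoelace formula gives twice the area as |[7·5 − (-8)·(-4)] + [(-8)·6 − 2·5] + [2·(-4) − 7·6]| = 105, so the area is 105/2.
Along each edge there are gcd(|Δx|,|Δy|)+1 lattice points, so counting each shared vertex once the boundary has gcd(15,9) + gcd(10,1) + gcd(5,10) = 3+1+5 = 9.
Pick's theorem gives I = A − B/2 + 1 = 105/2 − 9/2 + 1 = 49.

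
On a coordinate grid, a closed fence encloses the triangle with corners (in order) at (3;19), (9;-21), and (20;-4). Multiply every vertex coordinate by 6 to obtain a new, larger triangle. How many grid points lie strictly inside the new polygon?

9745

Using the shoelace formula, 2A = |[3·(-21) − 9·19] + [9·(-4) − 20·(-21)] + [20·19 − 3·(-4)]| = 542, so the area is 271.
The number of boundary lattice points is Σ gcd(|Δx|,|Δy|) = gcd(6,40) + gcd(11,17) + gcd(17,23) = 2+1+1 = 4.
Scaling by 6 multiplies the area by 6² = 36 (so the new area is 9756) and multiplies the boundary lattice-point count by 6, giving 24.
By Pick's theorem, the interior count of the dilated polygon is 9756 − 24/2 + 1 = 9745.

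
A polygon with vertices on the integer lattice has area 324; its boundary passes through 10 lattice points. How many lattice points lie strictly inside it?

320

Pick's theorem A = I + B/2 − 1 rearranges to I = A − B/2 + 1 = 324 − 10/2 + 1 = 320.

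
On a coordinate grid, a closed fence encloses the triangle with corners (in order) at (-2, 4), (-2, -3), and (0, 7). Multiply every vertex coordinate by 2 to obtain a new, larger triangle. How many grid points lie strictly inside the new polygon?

19

The shoelace formula gives twice the area as |[(-2)·(-3) − (-2)·4] + [(-2)·7 − 0·(-3)] + [0·4 − (-2)·7]| = 14, so the area is 7.
Summing gcd(|Δx|,|Δy|) over the edges gives the boundary count: gcd(0,7) + gcd(2,10) + gcd(2,3) = 7+2+1 = 10.
Scaling by 2 multiplies the area by 2² = 4 (so the new area is 28) and multiplies the boundary lattice-point count by 2, giving 20.
By Pick's theorem, the interior count of the dilated polygon is 28 − 20/2 + 1 = 19.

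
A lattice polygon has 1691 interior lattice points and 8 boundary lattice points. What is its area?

By Pick's theorem, A = I + B/2 − 1 = 1691 + 8/2 − 1 = 1694.

1694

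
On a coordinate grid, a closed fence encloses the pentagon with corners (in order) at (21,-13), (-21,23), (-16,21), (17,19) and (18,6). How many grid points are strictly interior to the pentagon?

Using the shoelace formula, 2A = |(21·23 − (-21)·(-13)) + ((-21)·21 − (-16)·23) + ((-16)·19 − 17·21) + (17·6 − 18·19) + (18·(-13) − 21·6)| = 1124, so the area is 562.
Along each edge there are gcd(|Δx|,|Δy|)+1 lattice points, so counting each shared vertex once the boundary has gcd(42,36) + gcd(5,2) + gcd(33,2) + gcd(1,13) + gcd(3,19) = 6+1+1+1+1 = 10.
By Pick's theorem A = I + B/2 − 1, so I = 562 − 10/2 + 1 = 558.

558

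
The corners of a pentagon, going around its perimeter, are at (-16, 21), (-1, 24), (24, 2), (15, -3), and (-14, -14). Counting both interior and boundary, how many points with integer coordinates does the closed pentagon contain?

The shoelace formula gives twice the area as |[(-16)·24 − (-1)·21] + [(-1)·2 − 24·24] + [24·(-3) − 15·2] + [15·(-14) − (-14)·(-3)] + [(-14)·21 − (-16)·(-14)]| = 1813, so the area is 906.5.
Summing gcd(|Δx|,|Δy|) over the edges gives the boundary count: gcd(15,3) + gcd(25,22) + gcd(9,5) + gcd(29,11) + gcd(2,35) = 3+1+1+1+1 = 7.
Pick's theorem gives I = A − B/2 + 1 = 906.5 − 7/2 + 1 = 904, so the closed region contains I + B = 904 + 7 = 911 lattice points.

911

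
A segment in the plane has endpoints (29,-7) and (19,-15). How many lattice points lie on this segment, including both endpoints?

The number of lattice points on a segment between lattice points is gcd(|Δx|,|Δy|) + 1 = gcd(10,8) + 1 = 2 + 1 = 3.

3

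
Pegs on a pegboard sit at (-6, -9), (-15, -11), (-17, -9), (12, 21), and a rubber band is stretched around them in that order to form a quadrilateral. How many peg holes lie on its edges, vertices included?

10

Summing gcd(|Δx|,|Δy|) over the edges gives the boundary count: gcd(9,2) + gcd(2,2) + gcd(29,30) + gcd(18,30) = 1+2+1+6 = 10.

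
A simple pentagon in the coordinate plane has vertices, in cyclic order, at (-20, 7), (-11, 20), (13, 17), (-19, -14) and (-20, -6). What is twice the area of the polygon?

The shoelace formula gives twice the area as |[(-20)·20 − (-11)·7] + [(-11)·17 − 13·20] + [13·(-14) − (-19)·17] + [(-19)·(-6) − (-20)·(-14)] + [(-20)·7 − (-20)·(-6)]| = 1055, so the area is 1055/2.

1055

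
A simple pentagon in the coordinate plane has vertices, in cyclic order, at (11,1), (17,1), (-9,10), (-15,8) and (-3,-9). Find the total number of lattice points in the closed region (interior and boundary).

By the shoelace formula, twice the signed area is |(11·1 − 17·1) + (17·10 − (-9)·1) + ((-9)·8 − (-15)·10) + ((-15)·(-9) − (-3)·8) + ((-3)·1 − 11·(-9))| = 506, so the area is 253.
Summing gcd(|Δx|,|Δy|) over the edges gives the boundary count: gcd(6,0) + gcd(26,9) + gcd(6,2) + gcd(12,17) + gcd(14,10) = 6+1+2+1+2 = 12.
Pick's theorem gives I = A − B/2 + 1 = 253 − 12/2 + 1 = 248, so the closed region contains I + B = 248 + 12 = 260 lattice points.

260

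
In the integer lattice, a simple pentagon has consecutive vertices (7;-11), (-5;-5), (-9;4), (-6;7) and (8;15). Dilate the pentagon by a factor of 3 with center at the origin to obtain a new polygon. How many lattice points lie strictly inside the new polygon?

The shoelace formula gives twice the area as |(7·(-5) − (-5)·(-11)) + ((-5)·4 − (-9)·(-5)) + ((-9)·7 − (-6)·4) + ((-6)·15 − 8·7) + (8·(-11) − 7·15)| = 533, so the area is 266.5.
Along each edge there are gcd(|Δx|,|Δy|)+1 lattice points, so counting each shared vertex once the boundary has gcd(12,6) + gcd(4,9) + gcd(3,3) + gcd(14,8) + gcd(1,26) = 6+1+3+2+1 = 13.
Scaling by 3 multiplies the area by 3² = 9 (so the new area is 4797/2) and multiplies the boundary lattice-point count by 3, giving 39.
By Pick's theorem, the interior count of the dilated polygon is 4797/2 − 39/2 + 1 = 2380.

2380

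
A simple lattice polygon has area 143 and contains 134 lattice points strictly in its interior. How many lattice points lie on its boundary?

Pick's theorem gives A = I + B/2 − 1, so B = 2(A − I + 1) = 2(143 − 134 + 1) = 20.

20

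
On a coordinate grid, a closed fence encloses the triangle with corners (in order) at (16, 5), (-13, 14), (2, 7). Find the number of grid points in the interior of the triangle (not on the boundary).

The shoelace formula gives twice the area as |[16·14 − (-13)·5] + [(-13)·7 − 2·14] + [2·5 − 16·7]| = 68, so the area is 34.
The number of boundary lattice points is Σ gcd(|Δx|,|Δy|) = gcd(29,9) + gcd(15,7) + gcd(14,2) = 1+1+2 = 4.
Pick's theorem gives I = A − B/2 + 1 = 34 − 4/2 + 1 = 33.

33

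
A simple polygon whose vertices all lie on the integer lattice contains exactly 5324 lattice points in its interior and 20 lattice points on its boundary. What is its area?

5333

By Pick's theorem, A = I + B/2 − 1 = 5324 + 20/2 − 1 = 5333.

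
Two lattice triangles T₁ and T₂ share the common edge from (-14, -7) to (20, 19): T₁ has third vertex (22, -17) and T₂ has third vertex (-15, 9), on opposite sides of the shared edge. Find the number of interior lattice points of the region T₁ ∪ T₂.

The union is the simple quadrilateral with vertices (-14, -7), (22, -17), (20, 19), (-15, 9) in order.
Using the shoelace formula, 2A = |[(-14)·(-17) − 22·(-7)] + [22·19 − 20·(-17)] + [20·9 − (-15)·19] + [(-15)·(-7) − (-14)·9]| = 1846, so the area is 923.
Along each edge there are gcd(|Δx|,|Δy|)+1 lattice points, so counting each shared vertex once the boundary has gcd(36,10) + gcd(2,36) + gcd(35,10) + gcd(1,16) = 2+2+5+1 = 10.
By Pick's theorem I = A − B/2 + 1 = 923 − 10/2 + 1 = 919.

919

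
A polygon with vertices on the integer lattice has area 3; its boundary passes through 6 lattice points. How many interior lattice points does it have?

From Pick's theorem, I = A − B/2 + 1 = 3 − 6/2 + 1 = 1.

1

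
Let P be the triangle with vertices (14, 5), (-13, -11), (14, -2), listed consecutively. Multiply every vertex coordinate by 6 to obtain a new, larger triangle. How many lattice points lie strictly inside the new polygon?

3352

The shoelace formula gives twice the area as |(14·(-11) − (-13)·5) + ((-13)·(-2) − 14·(-11)) + (14·5 − 14·(-2))| = 189, so the area is 189/2.
The number of boundary lattice points is Σ gcd(|Δx|,|Δy|) = gcd(27,16) + gcd(27,9) + gcd(0,7) = 1+9+7 = 17.
Scaling by 6 multiplies the area by 6² = 36 (so the new area is 3402) and multiplies the boundary lattice-point count by 6, giving 102.
By Pick's theorem, the interior count of the dilated polygon is 3402 − 102/2 + 1 = 3352.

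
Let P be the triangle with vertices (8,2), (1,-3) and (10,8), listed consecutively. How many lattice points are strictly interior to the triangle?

By the shoelace formula, twice the signed area is |[8·(-3) − 1·2] + [1·8 − 10·(-3)] + [10·2 − 8·8]| = 32, so the area is 16.
Summing gcd(|Δx|,|Δy|) over the edges gives the boundary count: gcd(7,5) + gcd(9,11) + gcd(2,6) = 1+1+2 = 4.
By Pick's theorem A = I + B/2 − 1, so I = 16 − 4/2 + 1 = 15.

15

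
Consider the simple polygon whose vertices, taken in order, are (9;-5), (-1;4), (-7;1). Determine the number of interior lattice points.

The shoelace formula gives twice the area as |[9·4 − (-1)·(-5)] + [(-1)·1 − (-7)·4] + [(-7)·(-5) − 9·1]| = 84, so the area is 42.
Along each edge there are gcd(|Δx|,|Δy|)+1 lattice points, so counting each shared vertex once the boundary has gcd(10,9) + gcd(6,3) + gcd(16,6) = 1+3+2 = 6.
Pick's theorem gives I = A − B/2 + 1 = 42 − 6/2 + 1 = 40.

40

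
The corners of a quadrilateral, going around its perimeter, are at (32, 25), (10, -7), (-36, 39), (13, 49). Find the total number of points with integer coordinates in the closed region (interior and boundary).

Using the shoelace formula, 2A = |[32·(-7) − 10·25] + [10·39 − (-36)·(-7)] + [(-36)·49 − 13·39] + [13·25 − 32·49]| = 3850, so the area is 1925.
The number of boundary lattice points is Σ gcd(|Δx|,|Δy|) = gcd(22,32) + gcd(46,46) + gcd(49,10) + gcd(19,24) = 2+46+1+1 = 50.
Pick's theorem gives I = A − B/2 + 1 = 1925 − 50/2 + 1 = 1901, so the closed region contains I + B = 1901 + 50 = 1951 lattice points.

1951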